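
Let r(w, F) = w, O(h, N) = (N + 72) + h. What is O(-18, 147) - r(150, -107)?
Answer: 51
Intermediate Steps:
O(h, N) = 72 + N + h (O(h, N) = (72 + N) + h = 72 + N + h)
O(-18, 147) - r(150, -107) = (72 + 147 - 18) - 1*150 = 201 - 150 = 51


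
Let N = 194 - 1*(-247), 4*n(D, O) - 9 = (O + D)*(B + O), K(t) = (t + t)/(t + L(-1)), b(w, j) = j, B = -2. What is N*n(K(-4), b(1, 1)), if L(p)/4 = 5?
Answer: 7497/8 ≈ 937.13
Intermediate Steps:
L(p) = 20 (L(p) = 4*5 = 20)
K(t) = 2*t/(20 + t) (K(t) = (t + t)/(t + 20) = (2*t)/(20 + t) = 2*t/(20 + t))
n(D, O) = 9/4 + (-2 + O)*(D + O)/4 (n(D, O) = 9/4 + ((O + D)*(-2 + O))/4 = 9/4 + ((D + O)*(-2 + O))/4 = 9/4 + ((-2 + O)*(D + O))/4 = 9/4 + (-2 + O)*(D + O)/4)
N = 441 (N = 194 + 247 = 441)
N*n(K(-4), b(1, 1)) = 441*(9/4 - (-4)/(20 - 4) - ½*1 + (¼)*1² + (¼)*(2*(-4)/(20 - 4))*1) = 441*(9/4 - (-4)/16 - ½ + (¼)*1 + (¼)*(2*(-4)/16)*1) = 441*(9/4 - (-4)/16 - ½ + ¼ + (¼)*(2*(-4)*(1/16))*1) = 441*(9/4 - ½*(-½) - ½ + ¼ + (¼)*(-½)*1) = 441*(9/4 + ¼ - ½ + ¼ - ⅛) = 441*(17/8) = 7497/8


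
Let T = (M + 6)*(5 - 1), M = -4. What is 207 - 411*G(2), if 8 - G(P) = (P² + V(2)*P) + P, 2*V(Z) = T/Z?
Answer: 1029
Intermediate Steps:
T = 8 (T = (-4 + 6)*(5 - 1) = 2*4 = 8)
V(Z) = 4/Z (V(Z) = (8/Z)/2 = 4/Z)
G(P) = 8 - P² - 3*P (G(P) = 8 - ((P² + (4/2)*P) + P) = 8 - ((P² + (4*(½))*P) + P) = 8 - ((P² + 2*P) + P) = 8 - (P² + 3*P) = 8 + (-P² - 3*P) = 8 - P² - 3*P)
207 - 411*G(2) = 207 - 411*(8 - 1*2² - 3*2) = 207 - 411*(8 - 1*4 - 6) = 207 - 411*(8 - 4 - 6) = 207 - 411*(-2) = 207 + 822 = 1029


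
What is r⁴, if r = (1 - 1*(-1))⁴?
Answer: 65536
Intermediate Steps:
r = 16 (r = (1 + 1)⁴ = 2⁴ = 16)
r⁴ = 16⁴ = 65536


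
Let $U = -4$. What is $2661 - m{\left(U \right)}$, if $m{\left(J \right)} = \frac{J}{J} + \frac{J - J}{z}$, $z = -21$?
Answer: $2660$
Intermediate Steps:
$m{\left(J \right)} = 1$ ($m{\left(J \right)} = \frac{J}{J} + \frac{J - J}{-21} = 1 + 0 \left(- \frac{1}{21}\right) = 1 + 0 = 1$)
$2661 - m{\left(U \right)} = 2661 - 1 = 2660$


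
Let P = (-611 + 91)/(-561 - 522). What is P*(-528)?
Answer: -91520/361 ≈ -253.52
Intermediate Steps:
P = 520/1083 (P = -520/(-1083) = -520*(-1/1083) = 520/1083 ≈ 0.48015)
P*(-528) = (520/1083)*(-528) = -91520/361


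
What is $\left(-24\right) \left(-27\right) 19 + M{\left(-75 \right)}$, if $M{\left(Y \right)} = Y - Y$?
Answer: $12312$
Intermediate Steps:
$M{\left(Y \right)} = 0$
$\left(-24\right) \left(-27\right) 19 + M{\left(-75 \right)} = \left(-24\right) \left(-27\right) 19 + 0 = 648 \cdot 19 + 0 = 12312 + 0 = 12312$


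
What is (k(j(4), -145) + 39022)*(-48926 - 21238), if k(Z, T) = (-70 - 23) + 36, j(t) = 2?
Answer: -2733940260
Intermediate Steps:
k(Z, T) = -57 (k(Z, T) = -93 + 36 = -57)
(k(j(4), -145) + 39022)*(-48926 - 21238) = (-57 + 39022)*(-48926 - 21238) = 38965*(-70164) = -2733940260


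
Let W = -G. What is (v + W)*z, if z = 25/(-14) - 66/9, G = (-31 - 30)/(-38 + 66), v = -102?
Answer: 1070485/1176 ≈ 910.28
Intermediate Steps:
G = -61/28 ≈ -2.1786
z = -383/42 (z = 25*(-1/14) - 66*⅑ = -25/14 - 22/3 = -383/42 ≈ -9.1190)
W = 61/28 (W = -1*(-61/28) = 61/28 ≈ 2.1786)
(v + W)*z = (-102 + 61/28)*(-383/42) = -2795/28*(-383/42) = 1070485/1176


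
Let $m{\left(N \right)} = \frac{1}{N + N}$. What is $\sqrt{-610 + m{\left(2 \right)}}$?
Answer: $\frac{3 i \sqrt{271}}{2} \approx 24.693 i$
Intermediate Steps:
$m{\left(N \right)} = \frac{1}{2 N}$
$\sqrt{-610 + m{\left(2 \right)}} = \sqrt{-610 + \frac{1}{2 \cdot 2}} = \sqrt{-610 + \frac{1}{2} \cdot \frac{1}{2}} = \sqrt{-610 + \frac{1}{4}} = \sqrt{- \frac{2439}{4}} = \frac{3 i \sqrt{271}}{2}$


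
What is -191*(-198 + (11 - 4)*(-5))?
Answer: 44503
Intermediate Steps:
-191*(-198 + (11 - 4)*(-5)) = -191*(-198 + 7*(-5)) = -191*(-198 - 35) = -191*(-233) = 44503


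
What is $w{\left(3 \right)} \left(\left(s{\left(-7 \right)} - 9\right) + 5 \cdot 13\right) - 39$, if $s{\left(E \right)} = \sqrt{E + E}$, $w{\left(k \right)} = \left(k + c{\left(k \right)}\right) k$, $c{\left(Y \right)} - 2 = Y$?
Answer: $1305 + 24 i \sqrt{14} \approx 1305.0 + 89.8 i$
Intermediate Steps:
$c{\left(Y \right)} = 2 + Y$
$w{\left(k \right)} = k \left(2 + 2 k\right)$ ($w{\left(k \right)} = \left(k + \left(2 + k\right)\right) k = \left(2 + 2 k\right) k = k \left(2 + 2 k\right)$)
$s{\left(E \right)} = \sqrt{2} \sqrt{E}$ ($s{\left(E \right)} = \sqrt{2 E} = \sqrt{2} \sqrt{E}$)
$w{\left(3 \right)} \left(\left(s{\left(-7 \right)} - 9\right) + 5 \cdot 13\right) - 39 = 2 \cdot 3 \left(1 + 3\right) \left(\left(\sqrt{2} \sqrt{-7} - 9\right) + 5 \cdot 13\right) - 39 = 2 \cdot 3 \cdot 4 \left(\left(\sqrt{2} i \sqrt{7} - 9\right) + 65\right) - 39 = 24 \left(\left(i \sqrt{14} - 9\right) + 65\right) - 39 = 24 \left(\left(-9 + i \sqrt{14}\right) + 65\right) - 39 = 24 \left(56 + i \sqrt{14}\right) - 39 = \left(1344 + 24 i \sqrt{14}\right) - 39 = 1305 + 24 i \sqrt{14}$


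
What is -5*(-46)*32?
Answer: 7360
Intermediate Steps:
-5*(-46)*32 = 230*32 = 7360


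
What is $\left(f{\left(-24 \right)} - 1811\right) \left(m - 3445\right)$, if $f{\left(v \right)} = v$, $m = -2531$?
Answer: $10965960$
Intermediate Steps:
$\left(f{\left(-24 \right)} - 1811\right) \left(m - 3445\right) = \left(-24 - 1811\right) \left(-2531 - 3445\right) = \left(-1835\right) \left(-5976\right) = 10965960$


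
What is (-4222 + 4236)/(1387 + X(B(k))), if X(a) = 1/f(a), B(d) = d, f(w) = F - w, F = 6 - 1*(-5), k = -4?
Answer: 105/10403 ≈ 0.010093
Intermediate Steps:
F = 11 (F = 6 + 5 = 11)
f(w) = 11 - w
X(a) = 1/(11 - a)
(-4222 + 4236)/(1387 + X(B(k))) = (-4222 + 4236)/(1387 - 1/(-11 - 4)) = 14/(1387 - 1/(-15)) = 14/(1387 - 1*(-1/15)) = 14/(1387 + 1/15) = 14/(20806/15) = 14*(15/20806) = 105/10403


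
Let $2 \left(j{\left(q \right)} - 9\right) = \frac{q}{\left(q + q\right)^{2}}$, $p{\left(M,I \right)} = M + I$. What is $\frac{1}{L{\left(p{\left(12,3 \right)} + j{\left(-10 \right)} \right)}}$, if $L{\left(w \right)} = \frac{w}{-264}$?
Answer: $- \frac{21120}{1919} \approx -11.006$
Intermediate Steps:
$p{\left(M,I \right)} = I + M$
$j{\left(q \right)} = 9 + \frac{1}{8 q}$ ($j{\left(q \right)} = 9 + \frac{q \frac{1}{\left(q + q\right)^{2}}}{2} = 9 + \frac{q \frac{1}{\left(2 q\right)^{2}}}{2} = 9 + \frac{q \frac{1}{4 q^{2}}}{2} = 9 + \frac{\frac{1}{4} \frac{1}{q}}{2} = 9 + \frac{1}{8 q}$)
$L{\left(w \right)} = - \frac{w}{264}$ ($L{\left(w \right)} = w \left(- \frac{1}{264}\right) = - \frac{w}{264}$)
$\frac{1}{L{\left(p{\left(12,3 \right)} + j{\left(-10 \right)} \right)}} = \frac{1}{\left(- \frac{1}{264}\right) \left(\left(3 + 12\right) + \left(9 + \frac{1}{8 \left(-10\right)}\right)\right)} = \frac{1}{\left(- \frac{1}{264}\right) \left(15 + \left(9 + \frac{1}{8} \left(- \frac{1}{10}\right)\right)\right)} = \frac{1}{\left(- \frac{1}{264}\right) \left(15 + \left(9 - \frac{1}{80}\right)\right)} = \frac{1}{\left(- \frac{1}{264}\right) \left(15 + \frac{719}{80}\right)} = \frac{1}{\left(- \frac{1}{264}\right) \frac{1919}{80}} = \frac{1}{- \frac{1919}{21120}} = - \frac{21120}{1919}$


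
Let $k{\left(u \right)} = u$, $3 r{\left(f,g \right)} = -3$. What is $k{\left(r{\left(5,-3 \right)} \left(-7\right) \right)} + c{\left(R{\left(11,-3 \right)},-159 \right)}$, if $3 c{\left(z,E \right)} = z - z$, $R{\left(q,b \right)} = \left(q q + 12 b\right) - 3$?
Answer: $7$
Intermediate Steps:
$r{\left(f,g \right)} = -1$ ($r{\left(f,g \right)} = \frac{1}{3} \left(-3\right) = -1$)
$R{\left(q,b \right)} = -3 + q^{2} + 12 b$ ($R{\left(q,b \right)} = \left(q^{2} + 12 b\right) - 3 = -3 + q^{2} + 12 b$)
$c{\left(z,E \right)} = 0$ ($c{\left(z,E \right)} = \frac{z - z}{3} = \frac{1}{3} \cdot 0 = 0$)
$k{\left(r{\left(5,-3 \right)} \left(-7\right) \right)} + c{\left(R{\left(11,-3 \right)},-159 \right)} = \left(-1\right) \left(-7\right) + 0 = 7 + 0 = 7$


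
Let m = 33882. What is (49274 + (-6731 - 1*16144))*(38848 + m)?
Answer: 1919999270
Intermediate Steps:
(49274 + (-6731 - 1*16144))*(38848 + m) = (49274 + (-6731 - 1*16144))*(38848 + 33882) = (49274 + (-6731 - 16144))*72730 = (49274 - 22875)*72730 = 26399*72730 = 1919999270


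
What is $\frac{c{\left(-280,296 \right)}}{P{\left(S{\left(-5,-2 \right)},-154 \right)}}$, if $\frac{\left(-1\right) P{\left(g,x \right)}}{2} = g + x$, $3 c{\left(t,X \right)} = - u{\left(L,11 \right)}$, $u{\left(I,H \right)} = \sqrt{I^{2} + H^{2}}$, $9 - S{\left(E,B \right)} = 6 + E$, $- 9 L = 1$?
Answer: $- \frac{13 \sqrt{58}}{7884} \approx -0.012558$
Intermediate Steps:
$L = - \frac{1}{9}$ ($L = \left(- \frac{1}{9}\right) 1 = - \frac{1}{9} \approx -0.11111$)
$S{\left(E,B \right)} = 3 - E$ ($S{\left(E,B \right)} = 9 - \left(6 + E\right) = 3 - E$)
$u{\left(I,H \right)} = \sqrt{H^{2} + I^{2}}$
$c{\left(t,X \right)} = - \frac{13 \sqrt{58}}{27}$ ($c{\left(t,X \right)} = \frac{\left(-1\right) \sqrt{11^{2} + \left(- \frac{1}{9}\right)^{2}}}{3} = \frac{\left(-1\right) \sqrt{121 + \frac{1}{81}}}{3} = \frac{\left(-1\right) \sqrt{\frac{9802}{81}}}{3} = \frac{\left(-1\right) \frac{13 \sqrt{58}}{9}}{3} = \frac{\left(- \frac{13}{9}\right) \sqrt{58}}{3} = - \frac{13 \sqrt{58}}{27}$)
$P{\left(g,x \right)} = - 2 g - 2 x$ ($P{\left(g,x \right)} = - 2 \left(g + x\right) = - 2 g - 2 x$)
$\frac{c{\left(-280,296 \right)}}{P{\left(S{\left(-5,-2 \right)},-154 \right)}} = \frac{\left(- \frac{13}{27}\right) \sqrt{58}}{- 2 \left(3 - -5\right) - -308} = \frac{\left(- \frac{13}{27}\right) \sqrt{58}}{- 2 \left(3 + 5\right) + 308} = \frac{\left(- \frac{13}{27}\right) \sqrt{58}}{\left(-2\right) 8 + 308} = \frac{\left(- \frac{13}{27}\right) \sqrt{58}}{-16 + 308} = \frac{\left(- \frac{13}{27}\right) \sqrt{58}}{292} = - \frac{13 \sqrt{58}}{27} \cdot \frac{1}{292} = - \frac{13 \sqrt{58}}{7884}$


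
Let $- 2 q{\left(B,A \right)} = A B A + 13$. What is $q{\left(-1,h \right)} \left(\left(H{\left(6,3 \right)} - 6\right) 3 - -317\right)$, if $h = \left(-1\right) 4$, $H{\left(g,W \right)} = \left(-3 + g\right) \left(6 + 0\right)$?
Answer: $\frac{1059}{2} \approx 529.5$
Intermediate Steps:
$H{\left(g,W \right)} = -18 + 6 g$ ($H{\left(g,W \right)} = \left(-3 + g\right) 6 = -18 + 6 g$)
$h = -4$
$q{\left(B,A \right)} = - \frac{13}{2} - \frac{B A^{2}}{2}$ ($q{\left(B,A \right)} = - \frac{A B A + 13}{2} = - \frac{B A^{2} + 13}{2} = - \frac{13 + B A^{2}}{2} = - \frac{13}{2} - \frac{B A^{2}}{2}$)
$q{\left(-1,h \right)} \left(\left(H{\left(6,3 \right)} - 6\right) 3 - -317\right) = \left(- \frac{13}{2} - - \frac{\left(-4\right)^{2}}{2}\right) \left(\left(\left(-18 + 6 \cdot 6\right) - 6\right) 3 - -317\right) = \left(- \frac{13}{2} - \left(- \frac{1}{2}\right) 16\right) \left(\left(\left(-18 + 36\right) - 6\right) 3 + 317\right) = \left(- \frac{13}{2} + 8\right) \left(\left(18 - 6\right) 3 + 317\right) = \frac{3 \left(12 \cdot 3 + 317\right)}{2} = \frac{3 \left(36 + 317\right)}{2} = \frac{3}{2} \cdot 353 = \frac{1059}{2}$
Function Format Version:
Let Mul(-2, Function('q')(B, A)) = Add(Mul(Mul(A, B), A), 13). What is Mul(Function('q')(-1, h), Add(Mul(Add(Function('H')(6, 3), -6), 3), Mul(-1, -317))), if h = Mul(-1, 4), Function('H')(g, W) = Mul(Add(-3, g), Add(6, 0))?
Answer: Rational(1059, 2) ≈ 529.50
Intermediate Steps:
Function('H')(g, W) = Add(-18, Mul(6, g)) (Function('H')(g, W) = Mul(Add(-3, g), 6) = Add(-18, Mul(6, g)))
h = -4
Function('q')(B, A) = Add(Rational(-13, 2), Mul(Rational(-1, 2), B, Pow(A, 2))) (Function('q')(B, A) = Mul(Rational(-1, 2), Add(Mul(Mul(A, B), A), 13)) = Mul(Rational(-1, 2), Add(Mul(B, Pow(A, 2)), 13)) = Mul(Rational(-1, 2), Add(13, Mul(B, Pow(A, 2)))) = Add(Rational(-13, 2), Mul(Rational(-1, 2), B, Pow(A, 2))))
Mul(Function('q')(-1, h), Add(Mul(Add(Function('H')(6, 3), -6), 3), Mul(-1, -317))) = Mul(Add(Rational(-13, 2), Mul(Rational(-1, 2), -1, Pow(-4, 2))), Add(Mul(Add(Add(-18, Mul(6, 6)), -6), 3), Mul(-1, -317))) = Mul(Add(Rational(-13, 2), Mul(Rational(-1, 2), -1, 16)), Add(Mul(Add(Add(-18, 36), -6), 3), 317)) = Mul(Add(Rational(-13, 2), 8), Add(Mul(Add(18, -6), 3), 317)) = Mul(Rational(3, 2), Add(Mul(12, 3), 317)) = Mul(Rational(3, 2), Add(36, 317)) = Mul(Rational(3, 2), 353) = Rational(1059, 2)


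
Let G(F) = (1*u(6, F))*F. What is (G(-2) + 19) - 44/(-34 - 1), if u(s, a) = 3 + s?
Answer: 79/35 ≈ 2.2571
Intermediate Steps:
G(F) = 9*F (G(F) = (1*(3 + 6))*F = (1*9)*F = 9*F)
(G(-2) + 19) - 44/(-34 - 1) = (9*(-2) + 19) - 44/(-34 - 1) = (-18 + 19) - 44/(-35) = 1 - 44*(-1/35) = 1 + 44/35 = 79/35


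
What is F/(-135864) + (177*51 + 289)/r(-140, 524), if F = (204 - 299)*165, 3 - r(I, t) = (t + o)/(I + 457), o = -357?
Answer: 8359209371/2219112 ≈ 3766.9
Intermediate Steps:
r(I, t) = 3 - (-357 + t)/(457 + I) (r(I, t) = 3 - (t - 357)/(I + 457) = 3 - (-357 + t)/(457 + I))
F = -15675 (F = -95*165 = -15675)
F/(-135864) + (177*51 + 289)/r(-140, 524) = -15675/(-135864) + (177*51 + 289)/(((1728 - 1*524 + 3*(-140))/(457 - 140))) = -15675*(-1/135864) + (9027 + 289)/(((1728 - 524 - 420)/317)) = 5225/45288 + 9316/(((1/317)*784)) = 5225/45288 + 9316/(784/317) = 5225/45288 + 9316*(317/784) = 5225/45288 + 738293/196 = 8359209371/2219112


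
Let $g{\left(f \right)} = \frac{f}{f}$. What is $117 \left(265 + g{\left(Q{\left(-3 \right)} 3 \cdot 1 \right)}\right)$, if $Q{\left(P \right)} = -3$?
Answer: $31122$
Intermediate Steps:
$g{\left(f \right)} = 1$
$117 \left(265 + g{\left(Q{\left(-3 \right)} 3 \cdot 1 \right)}\right) = 117 \left(265 + 1\right) = 117 \cdot 266 = 31122$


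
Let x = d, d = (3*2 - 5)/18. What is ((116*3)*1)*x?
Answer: 58/3 ≈ 19.333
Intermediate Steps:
d = 1/18 (d = (6 - 5)*(1/18) = 1*(1/18) = 1/18 ≈ 0.055556)
x = 1/18 ≈ 0.055556
((116*3)*1)*x = ((116*3)*1)*(1/18) = (348*1)*(1/18) = 348*(1/18) = 58/3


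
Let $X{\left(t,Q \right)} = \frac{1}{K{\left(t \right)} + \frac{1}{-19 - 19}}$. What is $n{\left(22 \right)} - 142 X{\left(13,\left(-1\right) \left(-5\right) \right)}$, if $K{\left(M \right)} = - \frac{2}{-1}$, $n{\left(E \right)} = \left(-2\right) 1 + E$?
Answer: $- \frac{3896}{75} \approx -51.947$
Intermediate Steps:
$n{\left(E \right)} = -2 + E$
$K{\left(M \right)} = 2$ ($K{\left(M \right)} = \left(-2\right) \left(-1\right) = 2$)
$X{\left(t,Q \right)} = \frac{38}{75}$ ($X{\left(t,Q \right)} = \frac{1}{2 + \frac{1}{-19 - 19}} = \frac{1}{2 + \frac{1}{-38}} = \frac{1}{2 - \frac{1}{38}} = \frac{1}{\frac{75}{38}} = \frac{38}{75}$)
$n{\left(22 \right)} - 142 X{\left(13,\left(-1\right) \left(-5\right) \right)} = \left(-2 + 22\right) - \frac{5396}{75} = 20 - \frac{5396}{75} = - \frac{3896}{75}$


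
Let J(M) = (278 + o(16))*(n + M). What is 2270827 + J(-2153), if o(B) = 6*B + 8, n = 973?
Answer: 1820067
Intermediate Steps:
o(B) = 8 + 6*B
J(M) = 371686 + 382*M (J(M) = (278 + (8 + 6*16))*(973 + M) = (278 + (8 + 96))*(973 + M) = (278 + 104)*(973 + M) = 382*(973 + M) = 371686 + 382*M)
2270827 + J(-2153) = 2270827 + (371686 + 382*(-2153)) = 2270827 + (371686 - 822446) = 2270827 - 450760 = 1820067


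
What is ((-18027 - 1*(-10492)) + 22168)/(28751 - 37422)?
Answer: -14633/8671 ≈ -1.6876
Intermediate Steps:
((-18027 - 1*(-10492)) + 22168)/(28751 - 37422) = ((-18027 + 10492) + 22168)/(-8671) = (-7535 + 22168)*(-1/8671) = 14633*(-1/8671) = -14633/8671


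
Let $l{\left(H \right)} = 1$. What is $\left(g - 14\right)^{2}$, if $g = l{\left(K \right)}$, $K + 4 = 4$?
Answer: $169$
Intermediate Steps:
$K = 0$ ($K = -4 + 4 = 0$)
$g = 1$
$\left(g - 14\right)^{2} = \left(1 - 14\right)^{2} = \left(-13\right)^{2} = 169$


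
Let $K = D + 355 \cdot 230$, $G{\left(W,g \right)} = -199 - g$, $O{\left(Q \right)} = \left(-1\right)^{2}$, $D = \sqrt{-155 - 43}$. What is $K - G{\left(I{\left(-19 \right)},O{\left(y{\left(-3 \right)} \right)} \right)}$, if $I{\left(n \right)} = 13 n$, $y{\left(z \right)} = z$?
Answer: $81850 + 3 i \sqrt{22} \approx 81850.0 + 14.071 i$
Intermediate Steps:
$D = 3 i \sqrt{22}$ ($D = \sqrt{-198} = 3 i \sqrt{22} \approx 14.071 i$)
$O{\left(Q \right)} = 1$
$K = 81650 + 3 i \sqrt{22}$ ($K = 3 i \sqrt{22} + 355 \cdot 230 = 3 i \sqrt{22} + 81650 = 81650 + 3 i \sqrt{22} \approx 81650.0 + 14.071 i$)
$K - G{\left(I{\left(-19 \right)},O{\left(y{\left(-3 \right)} \right)} \right)} = \left(81650 + 3 i \sqrt{22}\right) - \left(-199 - 1\right) = \left(81650 + 3 i \sqrt{22}\right) - -200 = \left(81650 + 3 i \sqrt{22}\right) + 200 = 81850 + 3 i \sqrt{22}$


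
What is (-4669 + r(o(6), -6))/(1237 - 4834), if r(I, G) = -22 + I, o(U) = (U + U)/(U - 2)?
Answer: 4688/3597 ≈ 1.3033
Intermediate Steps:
o(U) = 2*U/(-2 + U) (o(U) = (2*U)/(-2 + U) = 2*U/(-2 + U))
(-4669 + r(o(6), -6))/(1237 - 4834) = (-4669 + (-22 + 2*6/(-2 + 6)))/(1237 - 4834) = (-4669 + (-22 + 2*6/4))/(-3597) = (-4669 + (-22 + 2*6*(1/4)))*(-1/3597) = (-4669 + (-22 + 3))*(-1/3597) = (-4669 - 19)*(-1/3597) = -4688*(-1/3597) = 4688/3597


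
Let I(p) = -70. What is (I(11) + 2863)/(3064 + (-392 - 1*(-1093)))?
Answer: 931/1255 ≈ 0.74183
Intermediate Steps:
(I(11) + 2863)/(3064 + (-392 - 1*(-1093))) = (-70 + 2863)/(3064 + (-392 - 1*(-1093))) = 2793/(3064 + (-392 + 1093)) = 2793/(3064 + 701) = 2793/3765 = 2793*(1/3765) = 931/1255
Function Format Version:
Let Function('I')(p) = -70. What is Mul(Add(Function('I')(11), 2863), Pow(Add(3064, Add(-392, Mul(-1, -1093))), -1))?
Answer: Rational(931, 1255) ≈ 0.74183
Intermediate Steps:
Mul(Add(Function('I')(11), 2863), Pow(Add(3064, Add(-392, Mul(-1, -1093))), -1)) = Mul(Add(-70, 2863), Pow(Add(3064, Add(-392, Mul(-1, -1093))), -1)) = Mul(2793, Pow(Add(3064, Add(-392, 1093)), -1)) = Mul(2793, Pow(Add(3064, 701), -1)) = Mul(2793, Pow(3765, -1)) = Mul(2793, Rational(1, 3765)) = Rational(931, 1255)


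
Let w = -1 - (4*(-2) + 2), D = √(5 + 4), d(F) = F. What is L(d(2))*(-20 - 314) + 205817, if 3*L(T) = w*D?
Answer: 204147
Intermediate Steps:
D = 3 (D = √9 = 3)
w = 5 (w = -1 - (-8 + 2) = -1 - 1*(-6) = -1 + 6 = 5)
L(T) = 5 (L(T) = (5*3)/3 = (⅓)*15 = 5)
L(d(2))*(-20 - 314) + 205817 = 5*(-20 - 314) + 205817 = 5*(-334) + 205817 = -1670 + 205817 = 204147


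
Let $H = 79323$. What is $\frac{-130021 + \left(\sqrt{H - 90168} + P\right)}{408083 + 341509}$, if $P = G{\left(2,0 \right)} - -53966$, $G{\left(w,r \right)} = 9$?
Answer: $- \frac{38023}{374796} + \frac{i \sqrt{1205}}{249864} \approx -0.10145 + 0.00013893 i$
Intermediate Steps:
$P = 53975$ ($P = 9 - -53966 = 9 + 53966 = 53975$)
$\frac{-130021 + \left(\sqrt{H - 90168} + P\right)}{408083 + 341509} = \frac{-130021 + \left(\sqrt{79323 - 90168} + 53975\right)}{408083 + 341509} = \frac{-130021 + \left(\sqrt{-10845} + 53975\right)}{749592} = \left(-130021 + \left(3 i \sqrt{1205} + 53975\right)\right) \frac{1}{749592} = \left(-130021 + \left(53975 + 3 i \sqrt{1205}\right)\right) \frac{1}{749592} = \left(-76046 + 3 i \sqrt{1205}\right) \frac{1}{749592} = - \frac{38023}{374796} + \frac{i \sqrt{1205}}{249864}$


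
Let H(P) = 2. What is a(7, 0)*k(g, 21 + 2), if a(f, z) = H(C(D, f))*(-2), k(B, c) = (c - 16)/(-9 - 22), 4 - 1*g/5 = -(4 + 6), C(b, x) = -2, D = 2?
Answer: 28/31 ≈ 0.90323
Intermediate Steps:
g = 70 (g = 20 - (-5)*(4 + 6) = 20 - (-5)*10 = 20 - 5*(-10) = 20 + 50 = 70)
k(B, c) = 16/31 - c/31 (k(B, c) = (-16 + c)/(-31) = (-16 + c)*(-1/31) = 16/31 - c/31)
a(f, z) = -4 (a(f, z) = 2*(-2) = -4)
a(7, 0)*k(g, 21 + 2) = -4*(16/31 - (21 + 2)/31) = -4*(16/31 - 1/31*23) = -4*(16/31 - 23/31) = -4*(-7/31) = 28/31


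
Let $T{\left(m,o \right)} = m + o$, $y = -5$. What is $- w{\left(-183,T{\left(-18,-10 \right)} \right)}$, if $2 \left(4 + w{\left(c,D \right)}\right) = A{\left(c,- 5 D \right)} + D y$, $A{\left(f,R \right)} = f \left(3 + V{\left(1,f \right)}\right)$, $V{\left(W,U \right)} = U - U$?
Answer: $\frac{417}{2} \approx 208.5$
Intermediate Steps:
$V{\left(W,U \right)} = 0$
$A{\left(f,R \right)} = 3 f$ ($A{\left(f,R \right)} = f \left(3 + 0\right) = f 3 = 3 f$)
$w{\left(c,D \right)} = -4 - \frac{5 D}{2} + \frac{3 c}{2}$ ($w{\left(c,D \right)} = -4 + \frac{3 c + D \left(-5\right)}{2} = -4 + \frac{3 c - 5 D}{2} = -4 + \frac{- 5 D + 3 c}{2} = -4 - \left(- \frac{3 c}{2} + \frac{5 D}{2}\right) = -4 - \frac{5 D}{2} + \frac{3 c}{2}$)
$- w{\left(-183,T{\left(-18,-10 \right)} \right)} = - (-4 - \frac{5 \left(-18 - 10\right)}{2} + \frac{3}{2} \left(-183\right)) = - (-4 - -70 - \frac{549}{2}) = - (-4 + 70 - \frac{549}{2}) = \left(-1\right) \left(- \frac{417}{2}\right) = \frac{417}{2}$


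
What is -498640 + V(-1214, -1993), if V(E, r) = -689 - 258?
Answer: -499587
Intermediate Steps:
V(E, r) = -947
-498640 + V(-1214, -1993) = -498640 - 947 = -499587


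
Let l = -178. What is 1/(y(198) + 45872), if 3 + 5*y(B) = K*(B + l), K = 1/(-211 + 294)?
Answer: 415/19036651 ≈ 2.1800e-5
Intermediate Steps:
K = 1/83 ≈ 0.012048
y(B) = -427/415 + B/415 (y(B) = -3/5 + ((B - 178)/83)/5 = -3/5 + ((-178 + B)/83)/5 = -3/5 + (-178/83 + B/83)/5 = -3/5 + (-178/415 + B/415) = -427/415 + B/415)
1/(y(198) + 45872) = 1/((-427/415 + (1/415)*198) + 45872) = 1/((-427/415 + 198/415) + 45872) = 1/(-229/415 + 45872) = 1/(19036651/415) = 415/19036651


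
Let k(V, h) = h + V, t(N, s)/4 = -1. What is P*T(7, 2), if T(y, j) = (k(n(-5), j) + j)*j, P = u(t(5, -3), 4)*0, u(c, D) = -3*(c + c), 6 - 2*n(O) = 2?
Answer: 0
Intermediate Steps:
n(O) = 2 (n(O) = 3 - ½*2 = 3 - 1 = 2)
t(N, s) = -4 (t(N, s) = 4*(-1) = -4)
u(c, D) = -6*c
k(V, h) = V + h
P = 0 (P = -6*(-4)*0 = 24*0 = 0)
T(y, j) = j*(2 + 2*j) (T(y, j) = ((2 + j) + j)*j = (2 + 2*j)*j = j*(2 + 2*j))
P*T(7, 2) = 0*(2*2*(1 + 2)) = 0*(2*2*3) = 0*12 = 0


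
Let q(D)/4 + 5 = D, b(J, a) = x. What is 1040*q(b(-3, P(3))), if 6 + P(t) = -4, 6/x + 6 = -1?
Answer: -170560/7 ≈ -24366.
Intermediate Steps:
x = -6/7 (x = 6/(-6 - 1) = 6/(-7) = 6*(-1/7) = -6/7 ≈ -0.85714)
P(t) = -10 (P(t) = -6 - 4 = -10)
b(J, a) = -6/7
q(D) = -20 + 4*D
1040*q(b(-3, P(3))) = 1040*(-20 + 4*(-6/7)) = 1040*(-20 - 24/7) = 1040*(-164/7) = -170560/7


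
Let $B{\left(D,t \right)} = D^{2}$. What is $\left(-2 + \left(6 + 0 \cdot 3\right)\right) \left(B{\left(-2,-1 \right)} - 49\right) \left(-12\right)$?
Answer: $2160$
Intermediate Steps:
$\left(-2 + \left(6 + 0 \cdot 3\right)\right) \left(B{\left(-2,-1 \right)} - 49\right) \left(-12\right) = \left(-2 + \left(6 + 0 \cdot 3\right)\right) \left(\left(-2\right)^{2} - 49\right) \left(-12\right) = \left(-2 + \left(6 + 0\right)\right) \left(4 - 49\right) \left(-12\right) = \left(-2 + 6\right) \left(\left(-45\right) \left(-12\right)\right) = 4 \cdot 540 = 2160$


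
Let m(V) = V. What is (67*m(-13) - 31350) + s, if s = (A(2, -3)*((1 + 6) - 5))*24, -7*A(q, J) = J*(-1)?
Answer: -225691/7 ≈ -32242.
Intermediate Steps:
A(q, J) = J/7 (A(q, J) = -J*(-1)/7 = -(-1)*J/7 = J/7)
s = -144/7 (s = (((1/7)*(-3))*((1 + 6) - 5))*24 = -3*(7 - 5)/7*24 = -3/7*2*24 = -6/7*24 = -144/7 ≈ -20.571)
(67*m(-13) - 31350) + s = (67*(-13) - 31350) - 144/7 = (-871 - 31350) - 144/7 = -32221 - 144/7 = -225691/7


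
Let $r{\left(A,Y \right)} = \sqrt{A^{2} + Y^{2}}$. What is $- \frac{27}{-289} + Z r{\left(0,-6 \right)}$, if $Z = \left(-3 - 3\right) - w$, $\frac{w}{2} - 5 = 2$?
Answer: $- \frac{34653}{289} \approx -119.91$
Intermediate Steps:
$w = 14$ ($w = 10 + 2 \cdot 2 = 10 + 4 = 14$)
$Z = -20$ ($Z = \left(-3 - 3\right) - 14 = -6 - 14 = -20$)
$- \frac{27}{-289} + Z r{\left(0,-6 \right)} = - \frac{27}{-289} - 20 \sqrt{0^{2} + \left(-6\right)^{2}} = \left(-27\right) \left(- \frac{1}{289}\right) - 20 \sqrt{0 + 36} = \frac{27}{289} - 20 \sqrt{36} = \frac{27}{289} - 120 = - \frac{34653}{289}$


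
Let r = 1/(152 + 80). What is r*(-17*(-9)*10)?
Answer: 765/116 ≈ 6.5948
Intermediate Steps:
r = 1/232 ≈ 0.0043103
r*(-17*(-9)*10) = (-17*(-9)*10)/232 = (153*10)/232 = (1/232)*1530 = 765/116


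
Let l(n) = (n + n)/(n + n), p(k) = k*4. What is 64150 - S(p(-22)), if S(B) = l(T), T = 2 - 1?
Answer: 64149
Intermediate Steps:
T = 1
p(k) = 4*k
l(n) = 1 (l(n) = (2*n)/((2*n)) = (2*n)*(1/(2*n)) = 1)
S(B) = 1
64150 - S(p(-22)) = 64150 - 1*1 = 64150 - 1 = 64149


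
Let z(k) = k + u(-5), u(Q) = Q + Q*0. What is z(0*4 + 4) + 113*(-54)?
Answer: -6103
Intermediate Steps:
u(Q) = Q (u(Q) = Q + 0 = Q)
z(k) = -5 + k (z(k) = k - 5 = -5 + k)
z(0*4 + 4) + 113*(-54) = (-5 + (0*4 + 4)) + 113*(-54) = (-5 + (0 + 4)) - 6102 = (-5 + 4) - 6102 = -1 - 6102 = -6103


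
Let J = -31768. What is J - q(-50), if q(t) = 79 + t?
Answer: -31797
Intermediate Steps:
J - q(-50) = -31768 - (79 - 50) = -31768 - 1*29 = -31768 - 29 = -31797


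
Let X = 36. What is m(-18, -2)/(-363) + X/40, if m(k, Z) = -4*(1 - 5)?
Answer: 3107/3630 ≈ 0.85592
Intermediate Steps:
m(k, Z) = 16 (m(k, Z) = -4*(-4) = 16)
m(-18, -2)/(-363) + X/40 = 16/(-363) + 36/40 = 16*(-1/363) + 36*(1/40) = -16/363 + 9/10 = 3107/3630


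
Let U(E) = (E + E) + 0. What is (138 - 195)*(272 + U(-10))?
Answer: -14364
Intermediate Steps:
U(E) = 2*E (U(E) = 2*E + 0 = 2*E)
(138 - 195)*(272 + U(-10)) = (138 - 195)*(272 + 2*(-10)) = -57*(272 - 20) = -57*252 = -14364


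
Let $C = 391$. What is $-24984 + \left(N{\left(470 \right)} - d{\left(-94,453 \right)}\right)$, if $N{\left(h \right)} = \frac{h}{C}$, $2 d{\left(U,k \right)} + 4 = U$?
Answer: $- \frac{9749115}{391} \approx -24934.0$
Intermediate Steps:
$d{\left(U,k \right)} = -2 + \frac{U}{2}$
$N{\left(h \right)} = \frac{h}{391}$
$-24984 + \left(N{\left(470 \right)} - d{\left(-94,453 \right)}\right) = -24984 + \left(\frac{1}{391} \cdot 470 - \left(-2 + \frac{1}{2} \left(-94\right)\right)\right) = -24984 + \left(\frac{470}{391} - \left(-2 - 47\right)\right) = -24984 + \left(\frac{470}{391} - -49\right) = -24984 + \left(\frac{470}{391} + 49\right) = -24984 + \frac{19629}{391} = - \frac{9749115}{391}$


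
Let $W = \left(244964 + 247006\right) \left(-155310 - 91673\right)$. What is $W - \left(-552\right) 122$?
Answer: $-121508159166$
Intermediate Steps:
$W = -121508226510$ ($W = 491970 \left(-246983\right) = -121508226510$)
$W - \left(-552\right) 122 = -121508226510 - \left(-552\right) 122 = -121508226510 - -67344 = -121508226510 + 67344 = -121508159166$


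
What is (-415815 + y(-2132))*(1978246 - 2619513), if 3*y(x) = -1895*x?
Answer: -1790863144565/3 ≈ -5.9695e+11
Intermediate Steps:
y(x) = -1895*x/3 (y(x) = (-1895*x)/3 = -1895*x/3)
(-415815 + y(-2132))*(1978246 - 2619513) = (-415815 - 1895/3*(-2132))*(1978246 - 2619513) = (-415815 + 4040140/3)*(-641267) = (2792695/3)*(-641267) = -1790863144565/3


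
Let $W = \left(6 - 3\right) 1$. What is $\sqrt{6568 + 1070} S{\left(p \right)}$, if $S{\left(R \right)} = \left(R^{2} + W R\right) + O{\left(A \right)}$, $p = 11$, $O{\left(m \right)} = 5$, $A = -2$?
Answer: $159 \sqrt{7638} \approx 13896.0$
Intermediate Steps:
$W = 3$ ($W = 3 \cdot 1 = 3$)
$S{\left(R \right)} = 5 + R^{2} + 3 R$ ($S{\left(R \right)} = \left(R^{2} + 3 R\right) + 5 = 5 + R^{2} + 3 R$)
$\sqrt{6568 + 1070} S{\left(p \right)} = \sqrt{6568 + 1070} \left(5 + 11^{2} + 3 \cdot 11\right) = \sqrt{7638} \left(5 + 121 + 33\right) = \sqrt{7638} \cdot 159 = 159 \sqrt{7638}$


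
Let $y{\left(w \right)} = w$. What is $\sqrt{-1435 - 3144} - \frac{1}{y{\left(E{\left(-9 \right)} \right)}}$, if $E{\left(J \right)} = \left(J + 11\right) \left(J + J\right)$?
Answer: $\frac{1}{36} + i \sqrt{4579} \approx 0.027778 + 67.668 i$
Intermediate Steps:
$E{\left(J \right)} = 2 J \left(11 + J\right)$ ($E{\left(J \right)} = \left(11 + J\right) 2 J = 2 J \left(11 + J\right)$)
$\sqrt{-1435 - 3144} - \frac{1}{y{\left(E{\left(-9 \right)} \right)}} = \sqrt{-1435 - 3144} - \frac{1}{2 \left(-9\right) \left(11 - 9\right)} = \sqrt{-4579} - \frac{1}{2 \left(-9\right) 2} = i \sqrt{4579} - \frac{1}{-36} = i \sqrt{4579} - - \frac{1}{36} = i \sqrt{4579} + \frac{1}{36} = \frac{1}{36} + i \sqrt{4579}$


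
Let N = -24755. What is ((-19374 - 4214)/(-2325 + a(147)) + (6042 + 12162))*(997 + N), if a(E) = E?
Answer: -471262500100/1089 ≈ -4.3275e+8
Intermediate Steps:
((-19374 - 4214)/(-2325 + a(147)) + (6042 + 12162))*(997 + N) = ((-19374 - 4214)/(-2325 + 147) + (6042 + 12162))*(997 - 24755) = (-23588/(-2178) + 18204)*(-23758) = (-23588*(-1/2178) + 18204)*(-23758) = (11794/1089 + 18204)*(-23758) = (19835950/1089)*(-23758) = -471262500100/1089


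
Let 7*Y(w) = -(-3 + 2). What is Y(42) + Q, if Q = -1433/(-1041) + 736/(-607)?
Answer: 1357472/4423209 ≈ 0.30690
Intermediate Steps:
Y(w) = ⅐ (Y(w) = (-(-3 + 2))/7 = (-1*(-1))/7 = (⅐)*1 = ⅐)
Q = 103655/631887 (Q = -1433*(-1/1041) + 736*(-1/607) = 1433/1041 - 736/607 = 103655/631887 ≈ 0.16404)
Y(42) + Q = ⅐ + 103655/631887 = 1357472/4423209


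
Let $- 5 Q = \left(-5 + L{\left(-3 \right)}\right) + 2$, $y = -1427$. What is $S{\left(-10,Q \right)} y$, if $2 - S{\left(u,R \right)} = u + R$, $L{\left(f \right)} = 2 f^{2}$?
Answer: $-21405$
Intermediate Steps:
$Q = -3$ ($Q = - \frac{\left(-5 + 2 \left(-3\right)^{2}\right) + 2}{5} = - \frac{\left(-5 + 2 \cdot 9\right) + 2}{5} = - \frac{\left(-5 + 18\right) + 2}{5} = - \frac{13 + 2}{5} = \left(- \frac{1}{5}\right) 15 = -3$)
$S{\left(u,R \right)} = 2 - R - u$ ($S{\left(u,R \right)} = 2 - \left(u + R\right) = 2 - \left(R + u\right) = 2 - R - u$)
$S{\left(-10,Q \right)} y = \left(2 - -3 - -10\right) \left(-1427\right) = \left(2 + 3 + 10\right) \left(-1427\right) = 15 \left(-1427\right) = -21405$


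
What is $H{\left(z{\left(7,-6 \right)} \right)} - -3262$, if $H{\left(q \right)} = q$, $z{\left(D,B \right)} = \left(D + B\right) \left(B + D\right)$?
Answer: $3263$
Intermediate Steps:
$z{\left(D,B \right)} = \left(B + D\right)^{2}$ ($z{\left(D,B \right)} = \left(B + D\right) \left(B + D\right) = \left(B + D\right)^{2}$)
$H{\left(z{\left(7,-6 \right)} \right)} - -3262 = \left(-6 + 7\right)^{2} - -3262 = 1^{2} + 3262 = 1 + 3262 = 3263$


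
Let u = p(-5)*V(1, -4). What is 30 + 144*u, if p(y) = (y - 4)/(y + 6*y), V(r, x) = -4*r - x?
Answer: 30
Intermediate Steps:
V(r, x) = -x - 4*r
p(y) = (-4 + y)/(7*y) (p(y) = (-4 + y)/((7*y)) = (-4 + y)*(1/(7*y)) = (-4 + y)/(7*y))
u = 0 (u = ((⅐)*(-4 - 5)/(-5))*(-1*(-4) - 4*1) = ((⅐)*(-⅕)*(-9))*(4 - 4) = (9/35)*0 = 0)
30 + 144*u = 30 + 144*0 = 30 + 0 = 30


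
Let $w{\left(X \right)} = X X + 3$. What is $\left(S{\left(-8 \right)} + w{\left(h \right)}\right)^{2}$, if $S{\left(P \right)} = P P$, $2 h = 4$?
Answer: $5041$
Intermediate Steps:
$h = 2$ ($h = \frac{1}{2} \cdot 4 = 2$)
$S{\left(P \right)} = P^{2}$
$w{\left(X \right)} = 3 + X^{2}$ ($w{\left(X \right)} = X^{2} + 3 = 3 + X^{2}$)
$\left(S{\left(-8 \right)} + w{\left(h \right)}\right)^{2} = \left(\left(-8\right)^{2} + \left(3 + 2^{2}\right)\right)^{2} = \left(64 + \left(3 + 4\right)\right)^{2} = \left(64 + 7\right)^{2} = 71^{2} = 5041$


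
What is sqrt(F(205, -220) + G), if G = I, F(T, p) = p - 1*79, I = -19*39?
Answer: 4*I*sqrt(65) ≈ 32.249*I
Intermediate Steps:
I = -741
F(T, p) = -79 + p (F(T, p) = p - 79 = -79 + p)
G = -741
sqrt(F(205, -220) + G) = sqrt((-79 - 220) - 741) = sqrt(-299 - 741) = sqrt(-1040) = 4*I*sqrt(65)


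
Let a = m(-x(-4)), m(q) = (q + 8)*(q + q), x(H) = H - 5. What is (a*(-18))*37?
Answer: -203796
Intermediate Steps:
x(H) = -5 + H
m(q) = 2*q*(8 + q) (m(q) = (8 + q)*(2*q) = 2*q*(8 + q))
a = 306 (a = 2*(-(-5 - 4))*(8 - (-5 - 4)) = 2*(-1*(-9))*(8 - 1*(-9)) = 2*9*(8 + 9) = 2*9*17 = 306)
(a*(-18))*37 = (306*(-18))*37 = -5508*37 = -203796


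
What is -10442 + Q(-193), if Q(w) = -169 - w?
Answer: -10418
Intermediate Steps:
-10442 + Q(-193) = -10442 + (-169 - 1*(-193)) = -10442 + (-169 + 193) = -10442 + 24 = -10418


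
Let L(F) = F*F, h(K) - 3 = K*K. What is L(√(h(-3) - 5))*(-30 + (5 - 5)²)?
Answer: -210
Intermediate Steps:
h(K) = 3 + K² (h(K) = 3 + K*K = 3 + K²)
L(F) = F²
L(√(h(-3) - 5))*(-30 + (5 - 5)²) = (√((3 + (-3)²) - 5))²*(-30 + (5 - 5)²) = (√((3 + 9) - 5))²*(-30 + 0²) = (√(12 - 5))²*(-30 + 0) = (√7)²*(-30) = 7*(-30) = -210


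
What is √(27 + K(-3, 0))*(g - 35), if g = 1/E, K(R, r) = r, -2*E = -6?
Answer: -104*√3 ≈ -180.13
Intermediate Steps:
E = 3 (E = -½*(-6) = 3)
g = ⅓ (g = 1/3 = ⅓ ≈ 0.33333)
√(27 + K(-3, 0))*(g - 35) = √(27 + 0)*(⅓ - 35) = √27*(-104/3) = (3*√3)*(-104/3) = -104*√3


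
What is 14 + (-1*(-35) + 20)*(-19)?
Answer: -1031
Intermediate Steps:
14 + (-1*(-35) + 20)*(-19) = 14 + (35 + 20)*(-19) = 14 + 55*(-19) = 14 - 1045 = -1031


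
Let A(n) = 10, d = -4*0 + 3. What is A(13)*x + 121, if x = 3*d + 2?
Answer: 231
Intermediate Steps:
d = 3 (d = 0 + 3 = 3)
x = 11 (x = 3*3 + 2 = 9 + 2 = 11)
A(13)*x + 121 = 10*11 + 121 = 110 + 121 = 231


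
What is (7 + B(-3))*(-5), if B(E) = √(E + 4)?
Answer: -40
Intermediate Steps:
B(E) = √(4 + E)
(7 + B(-3))*(-5) = (7 + √(4 - 3))*(-5) = (7 + √1)*(-5) = (7 + 1)*(-5) = 8*(-5) = -40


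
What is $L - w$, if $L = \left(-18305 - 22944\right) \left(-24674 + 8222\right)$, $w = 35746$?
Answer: $678592802$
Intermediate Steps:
$L = 678628548$ ($L = \left(-41249\right) \left(-16452\right) = 678628548$)
$L - w = 678628548 - 35746 = 678592802$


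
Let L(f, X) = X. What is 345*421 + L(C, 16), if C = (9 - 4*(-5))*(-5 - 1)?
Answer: 145261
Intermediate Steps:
C = -174 (C = (9 + 20)*(-6) = 29*(-6) = -174)
345*421 + L(C, 16) = 345*421 + 16 = 145245 + 16 = 145261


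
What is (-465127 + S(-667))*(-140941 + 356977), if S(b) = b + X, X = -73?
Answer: -100644043212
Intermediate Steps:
S(b) = -73 + b (S(b) = b - 73 = -73 + b)
(-465127 + S(-667))*(-140941 + 356977) = (-465127 + (-73 - 667))*(-140941 + 356977) = (-465127 - 740)*216036 = -465867*216036 = -100644043212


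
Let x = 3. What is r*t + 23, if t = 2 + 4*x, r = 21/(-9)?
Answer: -29/3 ≈ -9.6667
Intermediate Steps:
r = -7/3 (r = 21*(-⅑) = -7/3 ≈ -2.3333)
t = 14 (t = 2 + 4*3 = 2 + 12 = 14)
r*t + 23 = -7/3*14 + 23 = -98/3 + 23 = -29/3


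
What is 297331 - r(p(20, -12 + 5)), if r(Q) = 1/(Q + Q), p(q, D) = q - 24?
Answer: 2378649/8 ≈ 2.9733e+5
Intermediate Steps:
p(q, D) = -24 + q
r(Q) = 1/(2*Q)
297331 - r(p(20, -12 + 5)) = 297331 - 1/(2*(-24 + 20)) = 297331 - 1/(2*(-4)) = 297331 - (-1)/(2*4) = 297331 - 1*(-⅛) = 297331 + ⅛ = 2378649/8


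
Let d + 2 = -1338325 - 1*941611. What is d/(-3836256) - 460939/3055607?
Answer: 2599157253991/5861045343696 ≈ 0.44346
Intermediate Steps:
d = -2279938 (d = -2 + (-1338325 - 1*941611) = -2 + (-1338325 - 941611) = -2 - 2279936 = -2279938)
d/(-3836256) - 460939/3055607 = -2279938/(-3836256) - 460939/3055607 = -2279938*(-1/3836256) - 460939*1/3055607 = 1139969/1918128 - 460939/3055607 = 2599157253991/5861045343696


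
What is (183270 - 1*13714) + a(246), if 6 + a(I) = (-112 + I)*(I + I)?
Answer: 235478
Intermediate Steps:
a(I) = -6 + 2*I*(-112 + I) (a(I) = -6 + (-112 + I)*(I + I) = -6 + (-112 + I)*(2*I) = -6 + 2*I*(-112 + I))
(183270 - 1*13714) + a(246) = (183270 - 1*13714) + (-6 - 224*246 + 2*246²) = (183270 - 13714) + (-6 - 55104 + 2*60516) = 169556 + (-6 - 55104 + 121032) = 169556 + 65922 = 235478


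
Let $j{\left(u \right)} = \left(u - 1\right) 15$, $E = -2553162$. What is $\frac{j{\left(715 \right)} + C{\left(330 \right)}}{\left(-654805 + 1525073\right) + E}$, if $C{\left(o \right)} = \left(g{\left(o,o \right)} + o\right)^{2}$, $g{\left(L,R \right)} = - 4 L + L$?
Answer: $- \frac{223155}{841447} \approx -0.2652$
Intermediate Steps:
$j{\left(u \right)} = -15 + 15 u$ ($j{\left(u \right)} = \left(-1 + u\right) 15 = -15 + 15 u$)
$g{\left(L,R \right)} = - 3 L$
$C{\left(o \right)} = 4 o^{2}$ ($C{\left(o \right)} = \left(- 3 o + o\right)^{2} = \left(- 2 o\right)^{2} = 4 o^{2}$)
$\frac{j{\left(715 \right)} + C{\left(330 \right)}}{\left(-654805 + 1525073\right) + E} = \frac{\left(-15 + 15 \cdot 715\right) + 4 \cdot 330^{2}}{\left(-654805 + 1525073\right) - 2553162} = \frac{\left(-15 + 10725\right) + 4 \cdot 108900}{870268 - 2553162} = \frac{10710 + 435600}{-1682894} = 446310 \left(- \frac{1}{1682894}\right) = - \frac{223155}{841447}$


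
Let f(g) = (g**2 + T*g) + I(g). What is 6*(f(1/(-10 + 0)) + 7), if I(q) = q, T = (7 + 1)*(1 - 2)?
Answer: 2313/50 ≈ 46.260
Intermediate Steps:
T = -8 (T = 8*(-1) = -8)
f(g) = g**2 - 7*g (f(g) = (g**2 - 8*g) + g = g**2 - 7*g)
6*(f(1/(-10 + 0)) + 7) = 6*((-7 + 1/(-10 + 0))/(-10 + 0) + 7) = 6*((-7 + 1/(-10))/(-10) + 7) = 6*(-(-7 - 1/10)/10 + 7) = 6*(-1/10*(-71/10) + 7) = 6*(71/100 + 7) = 6*(771/100) = 2313/50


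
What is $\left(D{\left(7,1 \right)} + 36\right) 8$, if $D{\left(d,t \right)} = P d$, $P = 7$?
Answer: $680$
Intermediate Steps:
$D{\left(d,t \right)} = 7 d$
$\left(D{\left(7,1 \right)} + 36\right) 8 = \left(7 \cdot 7 + 36\right) 8 = \left(49 + 36\right) 8 = 85 \cdot 8 = 680$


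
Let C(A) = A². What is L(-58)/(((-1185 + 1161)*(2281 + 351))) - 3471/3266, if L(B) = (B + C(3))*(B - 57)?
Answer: -16975717/14736192 ≈ -1.1520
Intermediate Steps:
L(B) = (-57 + B)*(9 + B) (L(B) = (B + 3²)*(B - 57) = (B + 9)*(-57 + B) = (9 + B)*(-57 + B) = (-57 + B)*(9 + B))
L(-58)/(((-1185 + 1161)*(2281 + 351))) - 3471/3266 = (-513 + (-58)² - 48*(-58))/(((-1185 + 1161)*(2281 + 351))) - 3471/3266 = (-513 + 3364 + 2784)/((-24*2632)) - 3471*1/3266 = 5635/(-63168) - 3471/3266 = 5635*(-1/63168) - 3471/3266 = -805/9024 - 3471/3266 = -16975717/14736192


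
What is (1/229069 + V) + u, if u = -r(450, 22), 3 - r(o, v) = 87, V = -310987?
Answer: -71218239306/229069 ≈ -3.1090e+5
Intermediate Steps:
r(o, v) = -84 (r(o, v) = 3 - 1*87 = 3 - 87 = -84)
u = 84 (u = -1*(-84) = 84)
(1/229069 + V) + u = (1/229069 - 310987) + 84 = -71237481102/229069 + 84 = -71218239306/229069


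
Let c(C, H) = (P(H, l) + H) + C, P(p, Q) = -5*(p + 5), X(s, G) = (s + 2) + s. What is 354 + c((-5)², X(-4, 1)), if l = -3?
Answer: 378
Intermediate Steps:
X(s, G) = 2 + 2*s (X(s, G) = (2 + s) + s = 2 + 2*s)
P(p, Q) = -25 - 5*p (P(p, Q) = -5*(5 + p) = -25 - 5*p)
c(C, H) = -25 + C - 4*H (c(C, H) = ((-25 - 5*H) + H) + C = (-25 - 4*H) + C = -25 + C - 4*H)
354 + c((-5)², X(-4, 1)) = 354 + (-25 + (-5)² - 4*(2 + 2*(-4))) = 354 + (-25 + 25 - 4*(2 - 8)) = 354 + (-25 + 25 - 4*(-6)) = 354 + (-25 + 25 + 24) = 354 + 24 = 378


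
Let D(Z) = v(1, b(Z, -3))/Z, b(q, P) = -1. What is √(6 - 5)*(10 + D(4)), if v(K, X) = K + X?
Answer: 10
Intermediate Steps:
D(Z) = 0 (D(Z) = (1 - 1)/Z = 0/Z = 0)
√(6 - 5)*(10 + D(4)) = √(6 - 5)*(10 + 0) = √1*10 = 1*10 = 10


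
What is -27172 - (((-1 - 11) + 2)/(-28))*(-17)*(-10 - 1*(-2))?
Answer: -190544/7 ≈ -27221.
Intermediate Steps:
-27172 - (((-1 - 11) + 2)/(-28))*(-17)*(-10 - 1*(-2)) = -27172 - ((-12 + 2)*(-1/28))*(-17)*(-10 + 2) = -27172 - -10*(-1/28)*(-17)*(-8) = -27172 - (5/14)*(-17)*(-8) = -27172 - (-85)*(-8)/14 = -27172 - 1*340/7 = -27172 - 340/7 = -190544/7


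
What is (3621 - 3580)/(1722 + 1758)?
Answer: 41/3480 ≈ 0.011782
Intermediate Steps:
(3621 - 3580)/(1722 + 1758) = 41/3480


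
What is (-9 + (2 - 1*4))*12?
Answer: -132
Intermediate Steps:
(-9 + (2 - 1*4))*12 = (-9 + (2 - 4))*12 = (-9 - 2)*12 = -11*12 = -132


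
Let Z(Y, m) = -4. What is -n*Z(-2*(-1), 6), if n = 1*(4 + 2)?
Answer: 24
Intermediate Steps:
n = 6 (n = 1*6 = 6)
-n*Z(-2*(-1), 6) = -6*(-4) = -1*(-24) = 24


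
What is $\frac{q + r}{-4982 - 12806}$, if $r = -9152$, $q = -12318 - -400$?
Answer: $\frac{10535}{8894} \approx 1.1845$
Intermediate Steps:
$q = -11918$ ($q = -12318 + 400 = -11918$)
$\frac{q + r}{-4982 - 12806} = \frac{-11918 - 9152}{-4982 - 12806} = - \frac{21070}{-17788} = \left(-21070\right) \left(- \frac{1}{17788}\right) = \frac{10535}{8894}$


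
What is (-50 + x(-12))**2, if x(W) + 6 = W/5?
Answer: 85264/25 ≈ 3410.6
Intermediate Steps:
x(W) = -6 + W/5
(-50 + x(-12))**2 = (-50 + (-6 + (1/5)*(-12)))**2 = (-50 + (-6 - 12/5))**2 = (-50 - 42/5)**2 = (-292/5)**2 = 85264/25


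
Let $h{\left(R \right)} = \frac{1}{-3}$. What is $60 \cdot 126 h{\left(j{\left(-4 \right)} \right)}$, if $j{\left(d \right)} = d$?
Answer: $-2520$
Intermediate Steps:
$h{\left(R \right)} = - \frac{1}{3}$
$60 \cdot 126 h{\left(j{\left(-4 \right)} \right)} = 60 \cdot 126 \left(- \frac{1}{3}\right) = 7560 \left(- \frac{1}{3}\right) = -2520$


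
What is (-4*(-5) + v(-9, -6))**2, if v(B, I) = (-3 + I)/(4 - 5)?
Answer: 841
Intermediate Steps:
v(B, I) = 3 - I (v(B, I) = (-3 + I)/(-1) = (-3 + I)*(-1) = 3 - I)
(-4*(-5) + v(-9, -6))**2 = (-4*(-5) + (3 - 1*(-6)))**2 = (20 + (3 + 6))**2 = (20 + 9)**2 = 29**2 = 841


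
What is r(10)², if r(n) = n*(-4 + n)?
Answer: 3600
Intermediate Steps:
r(10)² = (10*(-4 + 10))² = (10*6)² = 60² = 3600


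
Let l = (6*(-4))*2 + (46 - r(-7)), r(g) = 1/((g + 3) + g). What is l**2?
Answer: 441/121 ≈ 3.6446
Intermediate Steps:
r(g) = 1/(3 + 2*g) (r(g) = 1/((3 + g) + g) = 1/(3 + 2*g))
l = -21/11 (l = (6*(-4))*2 + (46 - 1/(3 + 2*(-7))) = -24*2 + (46 - 1/(3 - 14)) = -48 + (46 - 1/(-11)) = -48 + (46 - 1*(-1/11)) = -48 + (46 + 1/11) = -48 + 507/11 = -21/11 ≈ -1.9091)
l**2 = (-21/11)**2 = 441/121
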